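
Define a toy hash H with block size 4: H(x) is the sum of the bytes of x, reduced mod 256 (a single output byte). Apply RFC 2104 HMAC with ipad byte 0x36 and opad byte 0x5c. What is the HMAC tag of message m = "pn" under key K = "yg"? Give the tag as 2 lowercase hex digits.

02

Key "yg" = 79 67 is 2 bytes ≤ B = 4; zero-pad to 4 bytes: K' = 79 67 00 00.
K' ⊕ ipad = 4f 51 36 36.  K' ⊕ opad = 25 3b 5c 5c.
Inner input = (K'⊕ipad) ∥ m = 4f 51 36 36 ∥ 70 6e.
Inner hash: sum = 79+81+54+54+112+110 = 490; mod 256 = 234 → ea.
Outer input = (K'⊕opad) ∥ inner = 25 3b 5c 5c ∥ ea.
Outer hash (tag): sum = 37+59+92+92+234 = 514; mod 256 = 2 → 02.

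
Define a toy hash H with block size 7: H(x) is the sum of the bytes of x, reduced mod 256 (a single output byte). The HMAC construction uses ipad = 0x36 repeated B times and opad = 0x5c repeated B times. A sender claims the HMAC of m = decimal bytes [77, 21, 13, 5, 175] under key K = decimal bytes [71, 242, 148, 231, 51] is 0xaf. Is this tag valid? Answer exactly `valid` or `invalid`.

Key decimal bytes [71, 242, 148, 231, 51] = 47 f2 94 e7 33 is 5 bytes ≤ B = 7; zero-pad to 7 bytes: K' = 47 f2 94 e7 33 00 00.
K' ⊕ ipad = 71 c4 a2 d1 05 36 36; K' ⊕ opad = 1b ae c8 bb 6f 5c 5c.
Inner hash: sum = 113+196+162+209+5+54+54+77+21+13+5+175 = 1084; mod 256 = 60 → 3c.
Outer hash (recomputed tag): sum = 27+174+200+187+111+92+92+60 = 943; mod 256 = 175 → af.
Recomputed tag = af; claimed = af → match.

valid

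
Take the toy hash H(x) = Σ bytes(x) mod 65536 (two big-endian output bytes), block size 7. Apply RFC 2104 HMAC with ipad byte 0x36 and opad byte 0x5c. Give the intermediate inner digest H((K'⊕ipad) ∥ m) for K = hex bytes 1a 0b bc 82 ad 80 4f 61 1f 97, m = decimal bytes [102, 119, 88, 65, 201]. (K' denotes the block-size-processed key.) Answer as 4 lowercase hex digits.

Key hex bytes 1a 0b bc 82 ad 80 4f 61 1f 97 is 10 bytes > B = 7, so hash it first: H(key) = 03 f6, then zero-pad to 7 bytes: K' = 03 f6 00 00 00 00 00.
K' ⊕ ipad = 35 c0 36 36 36 36 36.
Inner input = 35 c0 36 36 36 36 36 ∥ 66 77 58 41 c9.
Inner hash: sum = 53+192+54+54+54+54+54+102+119+88+65+201 = 1090 → 04 42.

0442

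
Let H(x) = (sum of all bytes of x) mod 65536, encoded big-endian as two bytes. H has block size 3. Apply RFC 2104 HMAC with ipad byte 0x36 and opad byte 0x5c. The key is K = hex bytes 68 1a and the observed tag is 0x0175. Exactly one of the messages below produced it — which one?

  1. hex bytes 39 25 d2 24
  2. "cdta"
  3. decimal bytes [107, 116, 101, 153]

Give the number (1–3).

3

Key hex bytes 68 1a is 2 bytes ≤ B = 3; zero-pad to 3 bytes: K' = 68 1a 00.
K' ⊕ ipad = 5e 2c 36; K' ⊕ opad = 34 46 5c.
m1: inner = H(5e 2c 36 39 25 d2 24) = 02 14; tag = H(34 46 5c 02 14) = 00ec
m2: inner = H(5e 2c 36 63 64 74 61) = 02 5c; tag = H(34 46 5c 02 5c) = 0134
m3: inner = H(5e 2c 36 6b 74 65 99) = 02 9d; tag = H(34 46 5c 02 9d) = 0175 ← matches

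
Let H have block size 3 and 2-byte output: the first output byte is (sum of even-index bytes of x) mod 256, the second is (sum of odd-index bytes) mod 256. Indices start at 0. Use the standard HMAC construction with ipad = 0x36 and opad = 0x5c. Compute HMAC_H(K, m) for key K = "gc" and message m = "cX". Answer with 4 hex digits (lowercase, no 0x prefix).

Key "gc" = 67 63 is 2 bytes ≤ B = 3; zero-pad to 3 bytes: K' = 67 63 00.
K' ⊕ ipad = 51 55 36.  K' ⊕ opad = 3b 3f 5c.
Inner input = (K'⊕ipad) ∥ m = 51 55 36 ∥ 63 58.
Inner hash: even-index sum = 223 mod 256 = 223; odd-index sum = 184 mod 256 = 184 → df b8.
Outer input = (K'⊕opad) ∥ inner = 3b 3f 5c ∥ df b8.
Outer hash (tag): even-index sum = 335 mod 256 = 79; odd-index sum = 286 mod 256 = 30 → 4f 1e.

4f1e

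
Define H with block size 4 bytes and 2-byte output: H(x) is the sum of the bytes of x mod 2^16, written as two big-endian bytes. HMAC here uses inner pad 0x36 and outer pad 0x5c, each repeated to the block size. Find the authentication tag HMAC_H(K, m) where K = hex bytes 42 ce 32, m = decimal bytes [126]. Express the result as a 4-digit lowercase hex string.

Key hex bytes 42 ce 32 is 3 bytes ≤ B = 4; zero-pad to 4 bytes: K' = 42 ce 32 00.
K' ⊕ ipad = 74 f8 04 36.  K' ⊕ opad = 1e 92 6e 5c.
Inner input = (K'⊕ipad) ∥ m = 74 f8 04 36 ∥ 7e.
Inner hash: sum = 116+248+4+54+126 = 548 → 02 24.
Outer input = (K'⊕opad) ∥ inner = 1e 92 6e 5c ∥ 02 24.
Outer hash (tag): sum = 30+146+110+92+2+36 = 416 → 01 a0.

01a0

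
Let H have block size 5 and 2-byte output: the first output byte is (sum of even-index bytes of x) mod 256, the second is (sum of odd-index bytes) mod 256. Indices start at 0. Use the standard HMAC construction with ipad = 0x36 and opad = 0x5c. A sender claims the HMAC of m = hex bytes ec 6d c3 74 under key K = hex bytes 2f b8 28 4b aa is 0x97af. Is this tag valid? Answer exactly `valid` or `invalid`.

Key hex bytes 2f b8 28 4b aa is exactly B = 5 bytes: K' = 2f b8 28 4b aa.
K' ⊕ ipad = 19 8e 1e 7d 9c; K' ⊕ opad = 73 e4 74 17 f6.
Inner hash: even-index sum = 436 mod 256 = 180; odd-index sum = 698 mod 256 = 186 → b4 ba.
Outer hash (recomputed tag): even-index sum = 663 mod 256 = 151; odd-index sum = 431 mod 256 = 175 → 97 af.
Recomputed tag = 97af; claimed = 97af → match.

valid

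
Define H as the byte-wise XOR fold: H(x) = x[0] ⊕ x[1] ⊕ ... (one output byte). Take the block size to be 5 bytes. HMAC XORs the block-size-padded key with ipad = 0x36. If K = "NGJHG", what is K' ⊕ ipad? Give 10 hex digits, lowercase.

Key "NGJHG" = 4e 47 4a 48 47 is exactly B = 5 bytes: K' = 4e 47 4a 48 47.
XOR each byte with 0x36: 4e⊕36=78, 47⊕36=71, 4a⊕36=7c, 48⊕36=7e, 47⊕36=71.

78717c7e71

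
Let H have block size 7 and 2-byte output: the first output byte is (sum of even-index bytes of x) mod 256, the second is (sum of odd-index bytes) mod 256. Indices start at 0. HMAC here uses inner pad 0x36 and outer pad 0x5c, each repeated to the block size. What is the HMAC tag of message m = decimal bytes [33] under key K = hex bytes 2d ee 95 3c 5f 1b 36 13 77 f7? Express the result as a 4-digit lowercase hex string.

ac65

Key hex bytes 2d ee 95 3c 5f 1b 36 13 77 f7 is 10 bytes > B = 7, so hash it first: H(key) = ce 4f, then zero-pad to 7 bytes: K' = ce 4f 00 00 00 00 00.
K' ⊕ ipad = f8 79 36 36 36 36 36.  K' ⊕ opad = 92 13 5c 5c 5c 5c 5c.
Inner input = (K'⊕ipad) ∥ m = f8 79 36 36 36 36 36 ∥ 21.
Inner hash: even-index sum = 410 mod 256 = 154; odd-index sum = 262 mod 256 = 6 → 9a 06.
Outer input = (K'⊕opad) ∥ inner = 92 13 5c 5c 5c 5c 5c ∥ 9a 06.
Outer hash (tag): even-index sum = 428 mod 256 = 172; odd-index sum = 357 mod 256 = 101 → ac 65.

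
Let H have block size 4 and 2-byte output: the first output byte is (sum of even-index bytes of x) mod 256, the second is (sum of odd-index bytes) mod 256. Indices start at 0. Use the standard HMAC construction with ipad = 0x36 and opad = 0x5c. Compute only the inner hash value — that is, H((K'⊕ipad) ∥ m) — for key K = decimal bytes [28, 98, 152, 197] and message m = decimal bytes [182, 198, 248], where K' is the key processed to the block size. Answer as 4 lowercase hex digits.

Key decimal bytes [28, 98, 152, 197] = 1c 62 98 c5 is exactly B = 4 bytes: K' = 1c 62 98 c5.
K' ⊕ ipad = 2a 54 ae f3.
Inner input = 2a 54 ae f3 ∥ b6 c6 f8.
Inner hash: even-index sum = 646 mod 256 = 134; odd-index sum = 525 mod 256 = 13 → 86 0d.

860d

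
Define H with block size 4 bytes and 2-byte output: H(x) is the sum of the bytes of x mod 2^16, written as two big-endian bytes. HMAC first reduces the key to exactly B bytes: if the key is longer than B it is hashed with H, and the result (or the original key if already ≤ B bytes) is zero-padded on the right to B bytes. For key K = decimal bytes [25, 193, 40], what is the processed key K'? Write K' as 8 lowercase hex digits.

19c12800

Key decimal bytes [25, 193, 40] = 19 c1 28 is 3 bytes ≤ B = 4; zero-pad to 4 bytes: K' = 19 c1 28 00.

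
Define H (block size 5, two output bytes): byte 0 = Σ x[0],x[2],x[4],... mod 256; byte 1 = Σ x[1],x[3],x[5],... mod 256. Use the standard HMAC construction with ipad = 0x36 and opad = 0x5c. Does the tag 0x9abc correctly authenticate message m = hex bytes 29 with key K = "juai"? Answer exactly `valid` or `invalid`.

invalid

Key "juai" = 6a 75 61 69 is 4 bytes ≤ B = 5; zero-pad to 5 bytes: K' = 6a 75 61 69 00.
K' ⊕ ipad = 5c 43 57 5f 36; K' ⊕ opad = 36 29 3d 35 5c.
Inner hash: even-index sum = 233 mod 256 = 233; odd-index sum = 203 mod 256 = 203 → e9 cb.
Outer hash (recomputed tag): even-index sum = 410 mod 256 = 154; odd-index sum = 327 mod 256 = 71 → 9a 47.
Recomputed tag = 9a47; claimed = 9abc → mismatch.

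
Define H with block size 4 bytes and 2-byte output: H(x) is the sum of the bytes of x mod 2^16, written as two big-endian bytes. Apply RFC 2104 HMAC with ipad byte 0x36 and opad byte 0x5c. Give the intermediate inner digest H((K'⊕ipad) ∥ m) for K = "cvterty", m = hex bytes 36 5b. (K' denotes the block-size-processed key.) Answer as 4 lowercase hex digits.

Key "cvterty" = 63 76 74 65 72 74 79 is 7 bytes > B = 4, so hash it first: H(key) = 03 11, then zero-pad to 4 bytes: K' = 03 11 00 00.
K' ⊕ ipad = 35 27 36 36.
Inner input = 35 27 36 36 ∥ 36 5b.
Inner hash: sum = 53+39+54+54+54+91 = 345 → 01 59.

0159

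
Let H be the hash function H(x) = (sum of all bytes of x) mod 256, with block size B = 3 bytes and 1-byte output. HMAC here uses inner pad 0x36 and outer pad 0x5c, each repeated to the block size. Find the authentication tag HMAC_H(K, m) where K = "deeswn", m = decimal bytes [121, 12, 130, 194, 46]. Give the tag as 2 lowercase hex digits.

Key "deeswn" = 64 65 65 73 77 6e is 6 bytes > B = 3, so hash it first: H(key) = 86, then zero-pad to 3 bytes: K' = 86 00 00.
K' ⊕ ipad = b0 36 36.  K' ⊕ opad = da 5c 5c.
Inner input = (K'⊕ipad) ∥ m = b0 36 36 ∥ 79 0c 82 c2 2e.
Inner hash: sum = 176+54+54+121+12+130+194+46 = 787; mod 256 = 19 → 13.
Outer input = (K'⊕opad) ∥ inner = da 5c 5c ∥ 13.
Outer hash (tag): sum = 218+92+92+19 = 421; mod 256 = 165 → a5.

a5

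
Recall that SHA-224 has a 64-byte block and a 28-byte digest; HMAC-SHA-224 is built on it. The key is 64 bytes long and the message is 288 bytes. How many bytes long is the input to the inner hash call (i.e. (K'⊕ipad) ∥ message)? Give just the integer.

352

Key is 64 ≤ 64 bytes, zero-padded: |K'| = 64.
Inner input = (K'⊕ipad) ∥ m → 64 + 288 = 352 bytes.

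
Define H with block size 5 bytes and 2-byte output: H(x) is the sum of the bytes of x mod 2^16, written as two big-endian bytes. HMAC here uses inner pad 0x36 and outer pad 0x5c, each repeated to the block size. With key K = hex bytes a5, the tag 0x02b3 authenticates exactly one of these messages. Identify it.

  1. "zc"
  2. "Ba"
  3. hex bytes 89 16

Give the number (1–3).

Key hex bytes a5 is 1 byte ≤ B = 5; zero-pad to 5 bytes: K' = a5 00 00 00 00.
K' ⊕ ipad = 93 36 36 36 36; K' ⊕ opad = f9 5c 5c 5c 5c.
m1: inner = H(93 36 36 36 36 7a 63) = 02 48; tag = H(f9 5c 5c 5c 5c 02 48) = 02b3 ← matches
m2: inner = H(93 36 36 36 36 42 61) = 02 0e; tag = H(f9 5c 5c 5c 5c 02 0e) = 0279
m3: inner = H(93 36 36 36 36 89 16) = 02 0a; tag = H(f9 5c 5c 5c 5c 02 0a) = 0275

1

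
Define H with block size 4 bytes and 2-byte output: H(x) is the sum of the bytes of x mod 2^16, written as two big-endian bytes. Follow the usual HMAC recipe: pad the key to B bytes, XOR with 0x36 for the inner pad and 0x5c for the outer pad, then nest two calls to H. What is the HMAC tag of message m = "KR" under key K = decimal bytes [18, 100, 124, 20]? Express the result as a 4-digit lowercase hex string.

016e

Key decimal bytes [18, 100, 124, 20] = 12 64 7c 14 is exactly B = 4 bytes: K' = 12 64 7c 14.
K' ⊕ ipad = 24 52 4a 22.  K' ⊕ opad = 4e 38 20 48.
Inner input = (K'⊕ipad) ∥ m = 24 52 4a 22 ∥ 4b 52.
Inner hash: sum = 36+82+74+34+75+82 = 383 → 01 7f.
Outer input = (K'⊕opad) ∥ inner = 4e 38 20 48 ∥ 01 7f.
Outer hash (tag): sum = 78+56+32+72+1+127 = 366 → 01 6e.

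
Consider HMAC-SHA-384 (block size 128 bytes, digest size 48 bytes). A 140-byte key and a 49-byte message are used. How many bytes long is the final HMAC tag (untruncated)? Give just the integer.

48

The tag is one SHA-384 digest: 48 bytes.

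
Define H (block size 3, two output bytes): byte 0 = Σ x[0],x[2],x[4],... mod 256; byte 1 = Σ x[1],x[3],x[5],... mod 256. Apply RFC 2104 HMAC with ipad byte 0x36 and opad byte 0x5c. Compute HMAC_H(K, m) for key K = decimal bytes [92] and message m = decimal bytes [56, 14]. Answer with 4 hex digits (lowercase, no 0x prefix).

Key decimal bytes [92] = 5c is 1 byte ≤ B = 3; zero-pad to 3 bytes: K' = 5c 00 00.
K' ⊕ ipad = 6a 36 36.  K' ⊕ opad = 00 5c 5c.
Inner input = (K'⊕ipad) ∥ m = 6a 36 36 ∥ 38 0e.
Inner hash: even-index sum = 174 mod 256 = 174; odd-index sum = 110 mod 256 = 110 → ae 6e.
Outer input = (K'⊕opad) ∥ inner = 00 5c 5c ∥ ae 6e.
Outer hash (tag): even-index sum = 202 mod 256 = 202; odd-index sum = 266 mod 256 = 10 → ca 0a.

ca0a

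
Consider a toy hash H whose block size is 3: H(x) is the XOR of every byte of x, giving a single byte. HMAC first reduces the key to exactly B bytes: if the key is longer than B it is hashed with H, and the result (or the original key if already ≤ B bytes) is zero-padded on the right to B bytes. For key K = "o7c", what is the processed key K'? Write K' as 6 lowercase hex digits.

Key "o7c" = 6f 37 63 is exactly B = 3 bytes: K' = 6f 37 63.

6f3763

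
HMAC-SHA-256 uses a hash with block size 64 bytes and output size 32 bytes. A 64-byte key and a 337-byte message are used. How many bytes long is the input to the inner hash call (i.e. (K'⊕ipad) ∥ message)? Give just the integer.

401

Key is 64 ≤ 64 bytes, zero-padded: |K'| = 64.
Inner input = (K'⊕ipad) ∥ m → 64 + 337 = 401 bytes.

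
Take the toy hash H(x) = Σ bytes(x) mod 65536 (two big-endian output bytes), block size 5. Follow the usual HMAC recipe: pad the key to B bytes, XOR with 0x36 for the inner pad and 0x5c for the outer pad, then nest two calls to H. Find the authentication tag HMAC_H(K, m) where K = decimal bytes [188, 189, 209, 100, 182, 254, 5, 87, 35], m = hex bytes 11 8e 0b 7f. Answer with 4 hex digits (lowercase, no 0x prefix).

Key decimal bytes [188, 189, 209, 100, 182, 254, 5, 87, 35] = bc bd d1 64 b6 fe 05 57 23 is 9 bytes > B = 5, so hash it first: H(key) = 04 e1, then zero-pad to 5 bytes: K' = 04 e1 00 00 00.
K' ⊕ ipad = 32 d7 36 36 36.  K' ⊕ opad = 58 bd 5c 5c 5c.
Inner input = (K'⊕ipad) ∥ m = 32 d7 36 36 36 ∥ 11 8e 0b 7f.
Inner hash: sum = 50+215+54+54+54+17+142+11+127 = 724 → 02 d4.
Outer input = (K'⊕opad) ∥ inner = 58 bd 5c 5c 5c ∥ 02 d4.
Outer hash (tag): sum = 88+189+92+92+92+2+212 = 767 → 02 ff.

02ff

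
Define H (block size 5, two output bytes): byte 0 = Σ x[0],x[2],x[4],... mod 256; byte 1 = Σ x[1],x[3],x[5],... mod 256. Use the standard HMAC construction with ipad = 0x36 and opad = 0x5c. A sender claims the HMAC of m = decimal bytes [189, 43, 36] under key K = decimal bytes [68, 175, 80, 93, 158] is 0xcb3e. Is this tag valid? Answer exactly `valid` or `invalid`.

Key decimal bytes [68, 175, 80, 93, 158] = 44 af 50 5d 9e is exactly B = 5 bytes: K' = 44 af 50 5d 9e.
K' ⊕ ipad = 72 99 66 6b a8; K' ⊕ opad = 18 f3 0c 01 c2.
Inner hash: even-index sum = 427 mod 256 = 171; odd-index sum = 485 mod 256 = 229 → ab e5.
Outer hash (recomputed tag): even-index sum = 459 mod 256 = 203; odd-index sum = 415 mod 256 = 159 → cb 9f.
Recomputed tag = cb9f; claimed = cb3e → mismatch.

invalid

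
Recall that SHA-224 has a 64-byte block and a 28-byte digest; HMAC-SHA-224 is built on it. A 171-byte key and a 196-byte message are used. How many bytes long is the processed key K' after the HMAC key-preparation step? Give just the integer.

64

Key is 171 > 64 bytes, so it is hashed to 28 bytes then zero-padded to 64: |K'| = 64.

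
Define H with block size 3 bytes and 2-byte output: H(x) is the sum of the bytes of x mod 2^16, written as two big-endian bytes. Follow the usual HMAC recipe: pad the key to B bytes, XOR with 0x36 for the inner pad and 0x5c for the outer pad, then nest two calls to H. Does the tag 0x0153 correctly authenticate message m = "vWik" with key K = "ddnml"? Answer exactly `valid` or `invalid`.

Key "ddnml" = 64 64 6e 6d 6c is 5 bytes > B = 3, so hash it first: H(key) = 02 0f, then zero-pad to 3 bytes: K' = 02 0f 00.
K' ⊕ ipad = 34 39 36; K' ⊕ opad = 5e 53 5c.
Inner hash: sum = 52+57+54+118+87+105+107 = 580 → 02 44.
Outer hash (recomputed tag): sum = 94+83+92+2+68 = 339 → 01 53.
Recomputed tag = 0153; claimed = 0153 → match.

valid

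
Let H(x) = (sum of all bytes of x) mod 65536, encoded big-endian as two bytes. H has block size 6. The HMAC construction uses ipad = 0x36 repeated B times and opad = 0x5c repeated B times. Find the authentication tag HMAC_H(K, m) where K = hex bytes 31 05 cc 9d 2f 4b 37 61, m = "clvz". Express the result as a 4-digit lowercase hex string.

0310

Key hex bytes 31 05 cc 9d 2f 4b 37 61 is 8 bytes > B = 6, so hash it first: H(key) = 02 b1, then zero-pad to 6 bytes: K' = 02 b1 00 00 00 00.
K' ⊕ ipad = 34 87 36 36 36 36.  K' ⊕ opad = 5e ed 5c 5c 5c 5c.
Inner input = (K'⊕ipad) ∥ m = 34 87 36 36 36 36 ∥ 63 6c 76 7a.
Inner hash: sum = 52+135+54+54+54+54+99+108+118+122 = 850 → 03 52.
Outer input = (K'⊕opad) ∥ inner = 5e ed 5c 5c 5c 5c ∥ 03 52.
Outer hash (tag): sum = 94+237+92+92+92+92+3+82 = 784 → 03 10.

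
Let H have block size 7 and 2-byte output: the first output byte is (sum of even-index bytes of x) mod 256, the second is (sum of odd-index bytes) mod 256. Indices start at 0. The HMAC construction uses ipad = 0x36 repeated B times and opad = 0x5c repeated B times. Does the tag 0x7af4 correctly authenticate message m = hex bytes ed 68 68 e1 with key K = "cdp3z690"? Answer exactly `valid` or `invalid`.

Key "cdp3z690" = 63 64 70 33 7a 36 39 30 is 8 bytes > B = 7, so hash it first: H(key) = 86 fd, then zero-pad to 7 bytes: K' = 86 fd 00 00 00 00 00.
K' ⊕ ipad = b0 cb 36 36 36 36 36; K' ⊕ opad = da a1 5c 5c 5c 5c 5c.
Inner hash: even-index sum = 667 mod 256 = 155; odd-index sum = 652 mod 256 = 140 → 9b 8c.
Outer hash (recomputed tag): even-index sum = 634 mod 256 = 122; odd-index sum = 500 mod 256 = 244 → 7a f4.
Recomputed tag = 7af4; claimed = 7af4 → match.

valid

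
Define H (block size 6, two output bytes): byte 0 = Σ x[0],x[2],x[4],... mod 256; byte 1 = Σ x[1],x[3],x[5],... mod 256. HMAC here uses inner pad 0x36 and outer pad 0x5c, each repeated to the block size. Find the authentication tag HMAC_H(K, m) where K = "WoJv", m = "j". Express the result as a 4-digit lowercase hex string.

Key "WoJv" = 57 6f 4a 76 is 4 bytes ≤ B = 6; zero-pad to 6 bytes: K' = 57 6f 4a 76 00 00.
K' ⊕ ipad = 61 59 7c 40 36 36.  K' ⊕ opad = 0b 33 16 2a 5c 5c.
Inner input = (K'⊕ipad) ∥ m = 61 59 7c 40 36 36 ∥ 6a.
Inner hash: even-index sum = 381 mod 256 = 125; odd-index sum = 207 mod 256 = 207 → 7d cf.
Outer input = (K'⊕opad) ∥ inner = 0b 33 16 2a 5c 5c ∥ 7d cf.
Outer hash (tag): even-index sum = 250 mod 256 = 250; odd-index sum = 392 mod 256 = 136 → fa 88.

fa88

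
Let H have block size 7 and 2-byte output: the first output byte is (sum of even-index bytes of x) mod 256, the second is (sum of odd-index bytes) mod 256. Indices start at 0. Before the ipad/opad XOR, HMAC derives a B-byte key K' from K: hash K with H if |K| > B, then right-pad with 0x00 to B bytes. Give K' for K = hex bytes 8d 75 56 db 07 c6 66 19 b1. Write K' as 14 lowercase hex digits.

|K| = 9 > B = 7, so first hash the key.
H(K): even-index sum = 513 mod 256 = 1; odd-index sum = 559 mod 256 = 47 → 01 2f.
Zero-pad H(K) = 01 2f to 7 bytes: K' = 01 2f 00 00 00 00 00.

012f0000000000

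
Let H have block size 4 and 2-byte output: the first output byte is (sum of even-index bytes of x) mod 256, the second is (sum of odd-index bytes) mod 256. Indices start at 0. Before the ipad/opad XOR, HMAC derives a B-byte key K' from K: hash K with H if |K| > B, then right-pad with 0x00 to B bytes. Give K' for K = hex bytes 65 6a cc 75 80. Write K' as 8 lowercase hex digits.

|K| = 5 > B = 4, so first hash the key.
H(K): even-index sum = 433 mod 256 = 177; odd-index sum = 223 mod 256 = 223 → b1 df.
Zero-pad H(K) = b1 df to 4 bytes: K' = b1 df 00 00.

b1df0000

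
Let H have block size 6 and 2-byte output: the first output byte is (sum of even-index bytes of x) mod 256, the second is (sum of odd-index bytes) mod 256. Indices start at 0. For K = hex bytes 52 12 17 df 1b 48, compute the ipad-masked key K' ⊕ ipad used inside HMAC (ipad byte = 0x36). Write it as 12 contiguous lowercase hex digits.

642421e92d7e

Key hex bytes 52 12 17 df 1b 48 is exactly B = 6 bytes: K' = 52 12 17 df 1b 48.
XOR each byte with 0x36: 52⊕36=64, 12⊕36=24, 17⊕36=21, df⊕36=e9, 1b⊕36=2d, 48⊕36=7e.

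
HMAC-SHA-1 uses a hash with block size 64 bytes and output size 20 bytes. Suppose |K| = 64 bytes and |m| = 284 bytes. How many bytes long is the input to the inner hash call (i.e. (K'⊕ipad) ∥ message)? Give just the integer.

348

Key is 64 ≤ 64 bytes, zero-padded: |K'| = 64.
Inner input = (K'⊕ipad) ∥ m → 64 + 284 = 348 bytes.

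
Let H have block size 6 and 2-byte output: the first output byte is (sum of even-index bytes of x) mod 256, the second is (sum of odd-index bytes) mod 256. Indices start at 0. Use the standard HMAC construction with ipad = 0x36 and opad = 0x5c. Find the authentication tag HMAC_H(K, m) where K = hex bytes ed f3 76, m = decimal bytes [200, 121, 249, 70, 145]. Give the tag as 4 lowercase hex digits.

Key hex bytes ed f3 76 is 3 bytes ≤ B = 6; zero-pad to 6 bytes: K' = ed f3 76 00 00 00.
K' ⊕ ipad = db c5 40 36 36 36.  K' ⊕ opad = b1 af 2a 5c 5c 5c.
Inner input = (K'⊕ipad) ∥ m = db c5 40 36 36 36 ∥ c8 79 f9 46 91.
Inner hash: even-index sum = 931 mod 256 = 163; odd-index sum = 496 mod 256 = 240 → a3 f0.
Outer input = (K'⊕opad) ∥ inner = b1 af 2a 5c 5c 5c ∥ a3 f0.
Outer hash (tag): even-index sum = 474 mod 256 = 218; odd-index sum = 599 mod 256 = 87 → da 57.

da57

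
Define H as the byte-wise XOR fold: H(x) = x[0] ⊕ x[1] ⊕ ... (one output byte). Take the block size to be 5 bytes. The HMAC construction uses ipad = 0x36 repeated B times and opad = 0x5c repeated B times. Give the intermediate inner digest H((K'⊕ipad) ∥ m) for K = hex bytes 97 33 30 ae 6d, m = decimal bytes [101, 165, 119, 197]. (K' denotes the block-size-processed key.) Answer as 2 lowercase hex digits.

13

Key hex bytes 97 33 30 ae 6d is exactly B = 5 bytes: K' = 97 33 30 ae 6d.
K' ⊕ ipad = a1 05 06 98 5b.
Inner input = a1 05 06 98 5b ∥ 65 a5 77 c5.
Inner hash: XOR a1⊕05⊕06⊕98⊕5b⊕65⊕a5⊕77⊕c5 = 13.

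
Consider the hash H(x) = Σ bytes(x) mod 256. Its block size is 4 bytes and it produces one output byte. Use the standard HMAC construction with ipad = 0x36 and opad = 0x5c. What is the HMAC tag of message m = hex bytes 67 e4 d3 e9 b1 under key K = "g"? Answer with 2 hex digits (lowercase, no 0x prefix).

fa

Key "g" = 67 is 1 byte ≤ B = 4; zero-pad to 4 bytes: K' = 67 00 00 00.
K' ⊕ ipad = 51 36 36 36.  K' ⊕ opad = 3b 5c 5c 5c.
Inner input = (K'⊕ipad) ∥ m = 51 36 36 36 ∥ 67 e4 d3 e9 b1.
Inner hash: sum = 81+54+54+54+103+228+211+233+177 = 1195; mod 256 = 171 → ab.
Outer input = (K'⊕opad) ∥ inner = 3b 5c 5c 5c ∥ ab.
Outer hash (tag): sum = 59+92+92+92+171 = 506; mod 256 = 250 → fa.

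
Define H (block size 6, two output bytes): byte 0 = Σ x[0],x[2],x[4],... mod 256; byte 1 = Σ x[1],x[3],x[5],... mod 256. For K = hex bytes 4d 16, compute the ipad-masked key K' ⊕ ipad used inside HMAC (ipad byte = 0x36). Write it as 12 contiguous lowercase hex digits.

Key hex bytes 4d 16 is 2 bytes ≤ B = 6; zero-pad to 6 bytes: K' = 4d 16 00 00 00 00.
XOR each byte with 0x36: 4d⊕36=7b, 16⊕36=20, 00⊕36=36, 00⊕36=36, 00⊕36=36, 00⊕36=36.

7b2036363636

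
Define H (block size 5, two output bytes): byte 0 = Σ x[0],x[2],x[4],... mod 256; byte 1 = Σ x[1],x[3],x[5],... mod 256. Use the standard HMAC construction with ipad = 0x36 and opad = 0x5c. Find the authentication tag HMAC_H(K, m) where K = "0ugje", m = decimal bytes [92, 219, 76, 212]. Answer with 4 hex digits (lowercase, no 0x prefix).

Key "0ugje" = 30 75 67 6a 65 is exactly B = 5 bytes: K' = 30 75 67 6a 65.
K' ⊕ ipad = 06 43 51 5c 53.  K' ⊕ opad = 6c 29 3b 36 39.
Inner input = (K'⊕ipad) ∥ m = 06 43 51 5c 53 ∥ 5c db 4c d4.
Inner hash: even-index sum = 601 mod 256 = 89; odd-index sum = 327 mod 256 = 71 → 59 47.
Outer input = (K'⊕opad) ∥ inner = 6c 29 3b 36 39 ∥ 59 47.
Outer hash (tag): even-index sum = 295 mod 256 = 39; odd-index sum = 184 mod 256 = 184 → 27 b8.

27b8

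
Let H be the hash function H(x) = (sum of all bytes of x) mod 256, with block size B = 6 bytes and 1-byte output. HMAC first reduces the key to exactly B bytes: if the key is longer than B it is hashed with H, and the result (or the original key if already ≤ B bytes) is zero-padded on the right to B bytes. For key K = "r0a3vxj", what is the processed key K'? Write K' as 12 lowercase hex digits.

8e0000000000

|K| = 7 > B = 6, so first hash the key.
H(K): sum = 114+48+97+51+118+120+106 = 654; mod 256 = 142 → 8e.
Zero-pad H(K) = 8e to 6 bytes: K' = 8e 00 00 00 00 00.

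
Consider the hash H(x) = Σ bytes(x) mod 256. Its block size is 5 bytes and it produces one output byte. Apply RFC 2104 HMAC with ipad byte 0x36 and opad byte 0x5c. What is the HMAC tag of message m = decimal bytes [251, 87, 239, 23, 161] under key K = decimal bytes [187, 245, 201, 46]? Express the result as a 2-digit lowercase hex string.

89

Key decimal bytes [187, 245, 201, 46] = bb f5 c9 2e is 4 bytes ≤ B = 5; zero-pad to 5 bytes: K' = bb f5 c9 2e 00.
K' ⊕ ipad = 8d c3 ff 18 36.  K' ⊕ opad = e7 a9 95 72 5c.
Inner input = (K'⊕ipad) ∥ m = 8d c3 ff 18 36 ∥ fb 57 ef 17 a1.
Inner hash: sum = 141+195+255+24+54+251+87+239+23+161 = 1430; mod 256 = 150 → 96.
Outer input = (K'⊕opad) ∥ inner = e7 a9 95 72 5c ∥ 96.
Outer hash (tag): sum = 231+169+149+114+92+150 = 905; mod 256 = 137 → 89.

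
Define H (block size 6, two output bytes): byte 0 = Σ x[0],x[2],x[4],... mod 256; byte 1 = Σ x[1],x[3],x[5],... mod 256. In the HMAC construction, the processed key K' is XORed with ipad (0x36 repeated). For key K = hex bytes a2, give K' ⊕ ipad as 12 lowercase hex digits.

Key hex bytes a2 is 1 byte ≤ B = 6; zero-pad to 6 bytes: K' = a2 00 00 00 00 00.
XOR each byte with 0x36: a2⊕36=94, 00⊕36=36, 00⊕36=36, 00⊕36=36, 00⊕36=36, 00⊕36=36.

943636363636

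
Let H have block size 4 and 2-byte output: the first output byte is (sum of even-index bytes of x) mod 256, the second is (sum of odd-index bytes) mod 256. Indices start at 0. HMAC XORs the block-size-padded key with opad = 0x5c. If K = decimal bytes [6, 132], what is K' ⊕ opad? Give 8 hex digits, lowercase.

Key decimal bytes [6, 132] = 06 84 is 2 bytes ≤ B = 4; zero-pad to 4 bytes: K' = 06 84 00 00.
XOR each byte with 0x5c: 06⊕5c=5a, 84⊕5c=d8, 00⊕5c=5c, 00⊕5c=5c.

5ad85c5c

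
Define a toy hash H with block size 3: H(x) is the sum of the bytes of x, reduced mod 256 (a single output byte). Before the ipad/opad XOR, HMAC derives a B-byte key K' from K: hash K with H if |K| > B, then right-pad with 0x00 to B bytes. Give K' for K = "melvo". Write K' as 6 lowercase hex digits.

230000

|K| = 5 > B = 3, so first hash the key.
H(K): sum = 109+101+108+118+111 = 547; mod 256 = 35 → 23.
Zero-pad H(K) = 23 to 3 bytes: K' = 23 00 00.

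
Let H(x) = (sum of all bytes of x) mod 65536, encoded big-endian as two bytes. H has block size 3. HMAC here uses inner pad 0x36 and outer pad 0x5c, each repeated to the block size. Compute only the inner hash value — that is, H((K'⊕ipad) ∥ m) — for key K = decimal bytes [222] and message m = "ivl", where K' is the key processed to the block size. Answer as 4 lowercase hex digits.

Key decimal bytes [222] = de is 1 byte ≤ B = 3; zero-pad to 3 bytes: K' = de 00 00.
K' ⊕ ipad = e8 36 36.
Inner input = e8 36 36 ∥ 69 76 6c.
Inner hash: sum = 232+54+54+105+118+108 = 671 → 02 9f.

029f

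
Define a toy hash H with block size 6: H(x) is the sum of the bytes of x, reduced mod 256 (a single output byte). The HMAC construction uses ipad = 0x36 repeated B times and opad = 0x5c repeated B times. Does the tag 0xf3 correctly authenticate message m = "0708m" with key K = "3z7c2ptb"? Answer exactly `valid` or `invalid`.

Key "3z7c2ptb" = 33 7a 37 63 32 70 74 62 is 8 bytes > B = 6, so hash it first: H(key) = bf, then zero-pad to 6 bytes: K' = bf 00 00 00 00 00.
K' ⊕ ipad = 89 36 36 36 36 36; K' ⊕ opad = e3 5c 5c 5c 5c 5c.
Inner hash: sum = 137+54+54+54+54+54+48+55+48+56+109 = 723; mod 256 = 211 → d3.
Outer hash (recomputed tag): sum = 227+92+92+92+92+92+211 = 898; mod 256 = 130 → 82.
Recomputed tag = 82; claimed = f3 → mismatch.

invalid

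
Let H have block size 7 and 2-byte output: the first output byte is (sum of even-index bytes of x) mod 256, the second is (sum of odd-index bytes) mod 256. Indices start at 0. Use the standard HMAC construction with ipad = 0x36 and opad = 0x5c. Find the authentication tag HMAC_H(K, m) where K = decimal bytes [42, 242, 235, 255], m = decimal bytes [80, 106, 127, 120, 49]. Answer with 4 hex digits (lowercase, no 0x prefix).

a8f4

Key decimal bytes [42, 242, 235, 255] = 2a f2 eb ff is 4 bytes ≤ B = 7; zero-pad to 7 bytes: K' = 2a f2 eb ff 00 00 00.
K' ⊕ ipad = 1c c4 dd c9 36 36 36.  K' ⊕ opad = 76 ae b7 a3 5c 5c 5c.
Inner input = (K'⊕ipad) ∥ m = 1c c4 dd c9 36 36 36 ∥ 50 6a 7f 78 31.
Inner hash: even-index sum = 583 mod 256 = 71; odd-index sum = 707 mod 256 = 195 → 47 c3.
Outer input = (K'⊕opad) ∥ inner = 76 ae b7 a3 5c 5c 5c ∥ 47 c3.
Outer hash (tag): even-index sum = 680 mod 256 = 168; odd-index sum = 500 mod 256 = 244 → a8 f4.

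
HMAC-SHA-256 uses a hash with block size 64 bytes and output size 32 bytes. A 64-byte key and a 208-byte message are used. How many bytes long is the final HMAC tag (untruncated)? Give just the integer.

The tag is one SHA-256 digest: 32 bytes.

32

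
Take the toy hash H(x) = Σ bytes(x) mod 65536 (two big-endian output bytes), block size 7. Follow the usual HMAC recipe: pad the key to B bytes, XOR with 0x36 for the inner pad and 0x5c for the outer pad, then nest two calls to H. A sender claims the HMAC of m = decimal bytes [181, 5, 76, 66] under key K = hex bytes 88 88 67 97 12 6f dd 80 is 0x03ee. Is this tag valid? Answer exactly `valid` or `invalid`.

Key hex bytes 88 88 67 97 12 6f dd 80 is 8 bytes > B = 7, so hash it first: H(key) = 03 ec, then zero-pad to 7 bytes: K' = 03 ec 00 00 00 00 00.
K' ⊕ ipad = 35 da 36 36 36 36 36; K' ⊕ opad = 5f b0 5c 5c 5c 5c 5c.
Inner hash: sum = 53+218+54+54+54+54+54+181+5+76+66 = 869 → 03 65.
Outer hash (recomputed tag): sum = 95+176+92+92+92+92+92+3+101 = 835 → 03 43.
Recomputed tag = 0343; claimed = 03ee → mismatch.

invalid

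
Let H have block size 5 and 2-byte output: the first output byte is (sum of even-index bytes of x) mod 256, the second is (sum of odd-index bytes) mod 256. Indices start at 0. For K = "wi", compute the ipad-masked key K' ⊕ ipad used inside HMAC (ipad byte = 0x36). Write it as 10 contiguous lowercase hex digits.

Key "wi" = 77 69 is 2 bytes ≤ B = 5; zero-pad to 5 bytes: K' = 77 69 00 00 00.
XOR each byte with 0x36: 77⊕36=41, 69⊕36=5f, 00⊕36=36, 00⊕36=36, 00⊕36=36.

415f363636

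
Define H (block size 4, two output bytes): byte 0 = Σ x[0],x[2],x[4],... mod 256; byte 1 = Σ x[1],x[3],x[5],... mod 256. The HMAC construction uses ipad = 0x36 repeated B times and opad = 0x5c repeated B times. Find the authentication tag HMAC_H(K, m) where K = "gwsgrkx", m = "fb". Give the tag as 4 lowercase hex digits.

8288

Key "gwsgrkx" = 67 77 73 67 72 6b 78 is 7 bytes > B = 4, so hash it first: H(key) = c4 49, then zero-pad to 4 bytes: K' = c4 49 00 00.
K' ⊕ ipad = f2 7f 36 36.  K' ⊕ opad = 98 15 5c 5c.
Inner input = (K'⊕ipad) ∥ m = f2 7f 36 36 ∥ 66 62.
Inner hash: even-index sum = 398 mod 256 = 142; odd-index sum = 279 mod 256 = 23 → 8e 17.
Outer input = (K'⊕opad) ∥ inner = 98 15 5c 5c ∥ 8e 17.
Outer hash (tag): even-index sum = 386 mod 256 = 130; odd-index sum = 136 mod 256 = 136 → 82 88.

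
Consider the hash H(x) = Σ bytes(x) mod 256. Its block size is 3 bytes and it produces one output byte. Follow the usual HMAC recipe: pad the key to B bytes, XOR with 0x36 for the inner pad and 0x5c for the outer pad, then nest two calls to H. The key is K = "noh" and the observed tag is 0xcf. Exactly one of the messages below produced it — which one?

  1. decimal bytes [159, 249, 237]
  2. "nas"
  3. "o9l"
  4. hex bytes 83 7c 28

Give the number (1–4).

Key "noh" = 6e 6f 68 is exactly B = 3 bytes: K' = 6e 6f 68.
K' ⊕ ipad = 58 59 5e; K' ⊕ opad = 32 33 34.
m1: inner = H(58 59 5e 9f f9 ed) = 94; tag = H(32 33 34 94) = 2d
m2: inner = H(58 59 5e 6e 61 73) = 51; tag = H(32 33 34 51) = ea
m3: inner = H(58 59 5e 6f 39 6c) = 23; tag = H(32 33 34 23) = bc
m4: inner = H(58 59 5e 83 7c 28) = 36; tag = H(32 33 34 36) = cf ← matches

4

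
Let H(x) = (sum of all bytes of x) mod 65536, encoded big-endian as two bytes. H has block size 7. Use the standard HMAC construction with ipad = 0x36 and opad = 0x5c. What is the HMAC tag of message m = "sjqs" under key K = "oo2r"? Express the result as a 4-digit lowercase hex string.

Key "oo2r" = 6f 6f 32 72 is 4 bytes ≤ B = 7; zero-pad to 7 bytes: K' = 6f 6f 32 72 00 00 00.
K' ⊕ ipad = 59 59 04 44 36 36 36.  K' ⊕ opad = 33 33 6e 2e 5c 5c 5c.
Inner input = (K'⊕ipad) ∥ m = 59 59 04 44 36 36 36 ∥ 73 6a 71 73.
Inner hash: sum = 89+89+4+68+54+54+54+115+106+113+115 = 861 → 03 5d.
Outer input = (K'⊕opad) ∥ inner = 33 33 6e 2e 5c 5c 5c ∥ 03 5d.
Outer hash (tag): sum = 51+51+110+46+92+92+92+3+93 = 630 → 02 76.

0276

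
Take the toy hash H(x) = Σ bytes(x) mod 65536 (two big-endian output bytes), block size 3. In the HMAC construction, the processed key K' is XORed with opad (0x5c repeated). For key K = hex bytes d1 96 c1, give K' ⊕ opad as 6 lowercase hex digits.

Key hex bytes d1 96 c1 is exactly B = 3 bytes: K' = d1 96 c1.
XOR each byte with 0x5c: d1⊕5c=8d, 96⊕5c=ca, c1⊕5c=9d.

8dca9d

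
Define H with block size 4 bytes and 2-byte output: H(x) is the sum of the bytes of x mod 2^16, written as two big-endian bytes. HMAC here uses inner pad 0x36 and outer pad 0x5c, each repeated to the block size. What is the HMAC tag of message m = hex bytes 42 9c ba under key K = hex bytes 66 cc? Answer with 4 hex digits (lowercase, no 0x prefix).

Key hex bytes 66 cc is 2 bytes ≤ B = 4; zero-pad to 4 bytes: K' = 66 cc 00 00.
K' ⊕ ipad = 50 fa 36 36.  K' ⊕ opad = 3a 90 5c 5c.
Inner input = (K'⊕ipad) ∥ m = 50 fa 36 36 ∥ 42 9c ba.
Inner hash: sum = 80+250+54+54+66+156+186 = 846 → 03 4e.
Outer input = (K'⊕opad) ∥ inner = 3a 90 5c 5c ∥ 03 4e.
Outer hash (tag): sum = 58+144+92+92+3+78 = 467 → 01 d3.

01d3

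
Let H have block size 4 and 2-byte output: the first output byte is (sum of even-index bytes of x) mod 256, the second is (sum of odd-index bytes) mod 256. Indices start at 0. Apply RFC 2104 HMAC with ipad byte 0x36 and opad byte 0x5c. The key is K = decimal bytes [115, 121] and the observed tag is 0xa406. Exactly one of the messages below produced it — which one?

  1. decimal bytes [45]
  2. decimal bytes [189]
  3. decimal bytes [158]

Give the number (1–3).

Key decimal bytes [115, 121] = 73 79 is 2 bytes ≤ B = 4; zero-pad to 4 bytes: K' = 73 79 00 00.
K' ⊕ ipad = 45 4f 36 36; K' ⊕ opad = 2f 25 5c 5c.
m1: inner = H(45 4f 36 36 2d) = a8 85; tag = H(2f 25 5c 5c a8 85) = 3306
m2: inner = H(45 4f 36 36 bd) = 38 85; tag = H(2f 25 5c 5c 38 85) = c306
m3: inner = H(45 4f 36 36 9e) = 19 85; tag = H(2f 25 5c 5c 19 85) = a406 ← matches

3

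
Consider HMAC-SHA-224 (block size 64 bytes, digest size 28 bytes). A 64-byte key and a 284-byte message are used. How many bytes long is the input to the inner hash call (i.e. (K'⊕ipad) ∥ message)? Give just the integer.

Key is 64 ≤ 64 bytes, zero-padded: |K'| = 64.
Inner input = (K'⊕ipad) ∥ m → 64 + 284 = 348 bytes.

348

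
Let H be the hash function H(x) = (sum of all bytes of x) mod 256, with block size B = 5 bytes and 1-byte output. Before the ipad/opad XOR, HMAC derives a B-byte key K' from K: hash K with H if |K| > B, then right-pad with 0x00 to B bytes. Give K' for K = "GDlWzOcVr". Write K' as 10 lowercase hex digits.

4200000000

|K| = 9 > B = 5, so first hash the key.
H(K): sum = 71+68+108+87+122+79+99+86+114 = 834; mod 256 = 66 → 42.
Zero-pad H(K) = 42 to 5 bytes: K' = 42 00 00 00 00.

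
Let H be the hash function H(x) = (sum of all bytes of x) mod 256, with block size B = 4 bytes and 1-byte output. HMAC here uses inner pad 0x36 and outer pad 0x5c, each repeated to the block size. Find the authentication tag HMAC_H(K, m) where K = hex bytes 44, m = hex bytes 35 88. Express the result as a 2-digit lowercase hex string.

fd

Key hex bytes 44 is 1 byte ≤ B = 4; zero-pad to 4 bytes: K' = 44 00 00 00.
K' ⊕ ipad = 72 36 36 36.  K' ⊕ opad = 18 5c 5c 5c.
Inner input = (K'⊕ipad) ∥ m = 72 36 36 36 ∥ 35 88.
Inner hash: sum = 114+54+54+54+53+136 = 465; mod 256 = 209 → d1.
Outer input = (K'⊕opad) ∥ inner = 18 5c 5c 5c ∥ d1.
Outer hash (tag): sum = 24+92+92+92+209 = 509; mod 256 = 253 → fd.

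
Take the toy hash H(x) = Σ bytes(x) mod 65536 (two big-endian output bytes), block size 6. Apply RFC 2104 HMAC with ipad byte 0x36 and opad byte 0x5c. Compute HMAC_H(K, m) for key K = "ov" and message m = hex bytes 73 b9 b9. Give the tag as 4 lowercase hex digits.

Key "ov" = 6f 76 is 2 bytes ≤ B = 6; zero-pad to 6 bytes: K' = 6f 76 00 00 00 00.
K' ⊕ ipad = 59 40 36 36 36 36.  K' ⊕ opad = 33 2a 5c 5c 5c 5c.
Inner input = (K'⊕ipad) ∥ m = 59 40 36 36 36 36 ∥ 73 b9 b9.
Inner hash: sum = 89+64+54+54+54+54+115+185+185 = 854 → 03 56.
Outer input = (K'⊕opad) ∥ inner = 33 2a 5c 5c 5c 5c ∥ 03 56.
Outer hash (tag): sum = 51+42+92+92+92+92+3+86 = 550 → 02 26.

0226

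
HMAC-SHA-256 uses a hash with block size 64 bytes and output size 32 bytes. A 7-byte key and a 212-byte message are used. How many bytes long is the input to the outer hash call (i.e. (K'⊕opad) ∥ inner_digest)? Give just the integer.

96

Key is 7 ≤ 64 bytes, zero-padded: |K'| = 64.
Outer input = (K'⊕opad) ∥ H(inner) → 64 + 32 = 96 bytes.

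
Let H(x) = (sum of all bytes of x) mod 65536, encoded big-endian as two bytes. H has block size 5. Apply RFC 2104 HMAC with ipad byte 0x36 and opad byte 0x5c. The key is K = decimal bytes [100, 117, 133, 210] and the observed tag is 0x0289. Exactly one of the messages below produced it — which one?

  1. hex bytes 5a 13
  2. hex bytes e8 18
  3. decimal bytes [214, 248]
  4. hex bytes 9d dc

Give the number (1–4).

Key decimal bytes [100, 117, 133, 210] = 64 75 85 d2 is 4 bytes ≤ B = 5; zero-pad to 5 bytes: K' = 64 75 85 d2 00.
K' ⊕ ipad = 52 43 b3 e4 36; K' ⊕ opad = 38 29 d9 8e 5c.
m1: inner = H(52 43 b3 e4 36 5a 13) = 02 cf; tag = H(38 29 d9 8e 5c 02 cf) = 02f5
m2: inner = H(52 43 b3 e4 36 e8 18) = 03 62; tag = H(38 29 d9 8e 5c 03 62) = 0289 ← matches
m3: inner = H(52 43 b3 e4 36 d6 f8) = 04 30; tag = H(38 29 d9 8e 5c 04 30) = 0258
m4: inner = H(52 43 b3 e4 36 9d dc) = 03 db; tag = H(38 29 d9 8e 5c 03 db) = 0302

2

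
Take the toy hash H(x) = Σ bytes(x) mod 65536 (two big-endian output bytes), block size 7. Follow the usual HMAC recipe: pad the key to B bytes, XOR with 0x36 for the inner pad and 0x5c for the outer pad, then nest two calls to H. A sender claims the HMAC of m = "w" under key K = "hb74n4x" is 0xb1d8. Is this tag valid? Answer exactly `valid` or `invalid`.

invalid

Key "hb74n4x" = 68 62 37 34 6e 34 78 is exactly B = 7 bytes: K' = 68 62 37 34 6e 34 78.
K' ⊕ ipad = 5e 54 01 02 58 02 4e; K' ⊕ opad = 34 3e 6b 68 32 68 24.
Inner hash: sum = 94+84+1+2+88+2+78+119 = 468 → 01 d4.
Outer hash (recomputed tag): sum = 52+62+107+104+50+104+36+1+212 = 728 → 02 d8.
Recomputed tag = 02d8; claimed = b1d8 → mismatch.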